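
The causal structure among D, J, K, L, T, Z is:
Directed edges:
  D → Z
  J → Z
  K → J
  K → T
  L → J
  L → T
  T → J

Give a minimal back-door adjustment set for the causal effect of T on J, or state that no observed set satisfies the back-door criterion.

T→J: minimal back-door set {K, L}.

desc(T)\{T}={J,Z}; candidates ⊆ {D,K,L}.
size 0: {}; under {} T still reaches {J,K,L,Z} ∋ J.
size 1: {D}, {K}, {L}; under {D} T still reaches {J,K,L,Z} ∋ J.
{K,L}: T⊥J given {K,L} in G with T→· removed — back-door holds.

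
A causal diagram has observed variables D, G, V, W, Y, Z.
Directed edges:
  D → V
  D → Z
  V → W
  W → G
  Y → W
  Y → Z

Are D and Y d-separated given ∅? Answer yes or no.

Bayes-Ball from D | ∅ reaches {G,V,W,Z}.
Y ∉ reach(D|∅) ⇒ D ⊥ Y | ∅.

Yes — D ⊥ Y | ∅.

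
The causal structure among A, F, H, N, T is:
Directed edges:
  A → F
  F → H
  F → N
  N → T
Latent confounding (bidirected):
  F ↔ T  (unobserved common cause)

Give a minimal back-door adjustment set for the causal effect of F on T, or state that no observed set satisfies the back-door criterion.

desc(F)\{F}={H,N,T}; candidates ⊆ {A}.
F↔T: latent back-door arc(s) into F.
size 0: {}; under {} F still reaches {A,T} ∋ T.
size 1: {A}; under {A} F still reaches {T} ∋ T.
F↔T cannot be blocked by any observed set — no back-door set.

F→T: no observed back-door set.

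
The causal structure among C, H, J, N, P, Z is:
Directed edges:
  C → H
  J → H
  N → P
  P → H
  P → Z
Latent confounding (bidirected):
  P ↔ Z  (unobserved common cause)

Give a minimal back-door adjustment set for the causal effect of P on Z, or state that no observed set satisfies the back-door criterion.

P→Z: no observed back-door set.

desc(P)\{P}={H,Z}; candidates ⊆ {C,J,N}.
P↔Z: latent back-door arc(s) into P.
size 0: {}; under {} P still reaches {N,Z} ∋ Z.
size 1: {C}, {J}, {N}; under {C} P still reaches {N,Z} ∋ Z.
size 2: {C,J}, {C,N}, {J,N}; under {C,J} P still reaches {N,Z} ∋ Z.
P↔Z cannot be blocked by any observed set — no back-door set.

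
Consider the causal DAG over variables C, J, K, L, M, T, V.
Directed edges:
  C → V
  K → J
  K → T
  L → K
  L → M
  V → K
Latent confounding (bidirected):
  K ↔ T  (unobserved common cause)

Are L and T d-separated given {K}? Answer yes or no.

Bayes-Ball from L | {K} reaches {C,M,T,V}.
T ∈ reach(L|{K}) ⇒ L ⊥̸ T | {K}.

No — L and T are d-connected given {K}.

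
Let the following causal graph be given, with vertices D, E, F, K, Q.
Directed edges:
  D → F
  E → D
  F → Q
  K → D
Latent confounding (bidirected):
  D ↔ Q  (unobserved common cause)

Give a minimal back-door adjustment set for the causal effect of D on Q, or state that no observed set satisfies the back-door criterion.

desc(D)\{D}={F,Q}; candidates ⊆ {E,K}.
D↔Q: latent back-door arc(s) into D.
size 0: {}; under {} D still reaches {E,K,Q} ∋ Q.
size 1: {E}, {K}; under {E} D still reaches {K,Q} ∋ Q.
size 2: {E,K}; under {E,K} D still reaches {Q} ∋ Q.
D↔Q cannot be blocked by any observed set — no back-door set.

D→Q: no observed back-door set.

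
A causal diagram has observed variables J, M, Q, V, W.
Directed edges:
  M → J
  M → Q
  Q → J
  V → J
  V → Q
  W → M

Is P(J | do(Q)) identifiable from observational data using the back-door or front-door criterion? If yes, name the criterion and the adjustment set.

desc(Q)\{Q}={J}; candidates ⊆ {M,V,W}.
size 0: {}; under {} Q still reaches {J,M,V,W} ∋ J.
size 1: {M}, {V}, {W}; under {M} Q still reaches {J,V} ∋ J.
{M,V}: Q⊥J given {M,V} in G with Q→· removed — back-door holds.
P(J|do(Q)) = Σ_{M,V} P(J|Q,M,V)·P(M,V).

P(J|do(Q)): backdoor, adjust for {M, V}.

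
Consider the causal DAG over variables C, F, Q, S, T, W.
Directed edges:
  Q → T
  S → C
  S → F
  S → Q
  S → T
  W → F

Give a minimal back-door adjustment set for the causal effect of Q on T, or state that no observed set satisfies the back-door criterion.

Q→T: minimal back-door set {S}.

desc(Q)\{Q}={T}; candidates ⊆ {C,F,S,W}.
size 0: {}; under {} Q still reaches {C,F,S,T} ∋ T.
{S}: Q⊥T given {S} in G with Q→· removed — back-door holds.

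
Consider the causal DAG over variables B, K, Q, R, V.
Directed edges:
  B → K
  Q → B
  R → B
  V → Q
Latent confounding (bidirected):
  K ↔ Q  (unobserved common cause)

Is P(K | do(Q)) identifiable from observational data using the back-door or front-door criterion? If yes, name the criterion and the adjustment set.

desc(Q)\{Q}={B,K}; candidates ⊆ {R,V}.
Q↔K: latent back-door arc(s) into Q.
size 0: {}; under {} Q still reaches {K,V} ∋ K.
size 1: {R}, {V}; under {R} Q still reaches {K,V} ∋ K.
size 2: {R,V}; under {R,V} Q still reaches {K} ∋ K.
Q↔K cannot be blocked by any observed set — no back-door set.
{B}: (i) intercepts every directed Q→K path; (ii) no back-door Q→{B}; (iii) {Q} blocks every back-door {B}→K. Front-door holds.
P(K|do(Q)) = Σ_{B} P(B|Q) Σ_{Q'} P(K|B,Q')P(Q').

P(K|do(Q)): frontdoor, adjust for {B}.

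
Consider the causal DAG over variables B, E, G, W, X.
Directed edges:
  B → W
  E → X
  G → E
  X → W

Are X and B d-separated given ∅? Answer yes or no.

Yes — X ⊥ B | ∅.

Bayes-Ball from X | ∅ reaches {E,G,W}.
B ∉ reach(X|∅) ⇒ X ⊥ B | ∅.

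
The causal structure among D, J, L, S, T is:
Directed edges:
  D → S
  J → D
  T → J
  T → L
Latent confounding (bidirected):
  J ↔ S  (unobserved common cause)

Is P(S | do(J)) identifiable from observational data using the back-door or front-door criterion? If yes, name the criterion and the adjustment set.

desc(J)\{J}={D,S}; candidates ⊆ {L,T}.
J↔S: latent back-door arc(s) into J.
size 0: {}; under {} J still reaches {L,S,T} ∋ S.
size 1: {L}, {T}; under {L} J still reaches {S,T} ∋ S.
size 2: {L,T}; under {L,T} J still reaches {S} ∋ S.
J↔S cannot be blocked by any observed set — no back-door set.
{D}: (i) intercepts every directed J→S path; (ii) no back-door J→{D}; (iii) {J} blocks every back-door {D}→S. Front-door holds.
P(S|do(J)) = Σ_{D} P(D|J) Σ_{J'} P(S|D,J')P(J').

P(S|do(J)): frontdoor, adjust for {D}.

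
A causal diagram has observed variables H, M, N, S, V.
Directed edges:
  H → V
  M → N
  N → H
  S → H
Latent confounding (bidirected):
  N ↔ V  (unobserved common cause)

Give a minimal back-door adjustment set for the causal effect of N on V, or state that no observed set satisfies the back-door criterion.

N→V: no observed back-door set.

desc(N)\{N}={H,V}; candidates ⊆ {M,S}.
N↔V: latent back-door arc(s) into N.
size 0: {}; under {} N still reaches {M,V} ∋ V.
size 1: {M}, {S}; under {M} N still reaches {V} ∋ V.
size 2: {M,S}; under {M,S} N still reaches {V} ∋ V.
N↔V cannot be blocked by any observed set — no back-door set.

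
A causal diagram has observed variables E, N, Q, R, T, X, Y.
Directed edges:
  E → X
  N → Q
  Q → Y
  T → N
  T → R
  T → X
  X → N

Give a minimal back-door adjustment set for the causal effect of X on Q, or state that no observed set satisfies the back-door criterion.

desc(X)\{X}={N,Q,Y}; candidates ⊆ {E,R,T}.
size 0: {}; under {} X still reaches {E,N,Q,R,T,Y} ∋ Q.
{T}: X⊥Q given {T} in G with X→· removed — back-door holds.

X→Q: minimal back-door set {T}.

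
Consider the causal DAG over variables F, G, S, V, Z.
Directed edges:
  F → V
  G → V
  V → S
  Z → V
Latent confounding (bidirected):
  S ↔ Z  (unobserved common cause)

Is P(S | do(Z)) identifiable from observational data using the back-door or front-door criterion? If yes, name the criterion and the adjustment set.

P(S|do(Z)): frontdoor, adjust for {V}.

desc(Z)\{Z}={S,V}; candidates ⊆ {F,G}.
Z↔S: latent back-door arc(s) into Z.
size 0: {}; under {} Z still reaches {S} ∋ S.
size 1: {F}, {G}; under {F} Z still reaches {S} ∋ S.
size 2: {F,G}; under {F,G} Z still reaches {S} ∋ S.
Z↔S cannot be blocked by any observed set — no back-door set.
{V}: (i) intercepts every directed Z→S path; (ii) no back-door Z→{V}; (iii) {Z} blocks every back-door {V}→S. Front-door holds.
P(S|do(Z)) = Σ_{V} P(V|Z) Σ_{Z'} P(S|V,Z')P(Z').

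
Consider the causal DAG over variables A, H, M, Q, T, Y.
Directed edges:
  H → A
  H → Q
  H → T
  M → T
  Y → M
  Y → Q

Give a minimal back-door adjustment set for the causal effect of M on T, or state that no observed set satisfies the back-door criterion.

desc(M)\{M}={T}; candidates ⊆ {A,H,Q,Y}.
∅: M⊥T given ∅ in G with M→· removed — back-door holds.

M→T: minimal back-door set ∅.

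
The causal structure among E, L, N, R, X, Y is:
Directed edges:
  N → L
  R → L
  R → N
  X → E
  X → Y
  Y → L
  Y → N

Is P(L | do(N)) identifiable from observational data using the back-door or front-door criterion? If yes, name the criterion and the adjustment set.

desc(N)\{N}={L}; candidates ⊆ {E,R,X,Y}.
size 0: {}; under {} N still reaches {E,L,R,X,Y} ∋ L.
size 1: {E}, {R}, {X} …(+1); under {E} N still reaches {L,R,X,Y} ∋ L.
{R,Y}: N⊥L given {R,Y} in G with N→· removed — back-door holds.
P(L|do(N)) = Σ_{R,Y} P(L|N,R,Y)·P(R,Y).

P(L|do(N)): backdoor, adjust for {R, Y}.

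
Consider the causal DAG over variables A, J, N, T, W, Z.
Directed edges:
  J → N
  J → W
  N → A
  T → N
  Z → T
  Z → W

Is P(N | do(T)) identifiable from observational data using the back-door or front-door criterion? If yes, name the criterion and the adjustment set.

desc(T)\{T}={A,N}; candidates ⊆ {J,W,Z}.
∅: T⊥N given ∅ in G with T→· removed — back-door holds.
P(N|do(T)) = P(N|T) — no adjustment needed.

P(N|do(T)): backdoor, adjust for ∅.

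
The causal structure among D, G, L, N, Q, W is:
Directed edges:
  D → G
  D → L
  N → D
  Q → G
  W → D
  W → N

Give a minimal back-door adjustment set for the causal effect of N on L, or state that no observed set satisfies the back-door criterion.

N→L: minimal back-door set {W}.

desc(N)\{N}={D,G,L}; candidates ⊆ {Q,W}.
size 0: {}; under {} N still reaches {D,G,L,W} ∋ L.
{W}: N⊥L given {W} in G with N→· removed — back-door holds.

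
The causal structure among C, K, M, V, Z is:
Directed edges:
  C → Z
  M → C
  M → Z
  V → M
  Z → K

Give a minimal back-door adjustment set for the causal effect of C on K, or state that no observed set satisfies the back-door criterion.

C→K: minimal back-door set {M}.

desc(C)\{C}={K,Z}; candidates ⊆ {M,V}.
size 0: {}; under {} C still reaches {K,M,V,Z} ∋ K.
{M}: C⊥K given {M} in G with C→· removed — back-door holds.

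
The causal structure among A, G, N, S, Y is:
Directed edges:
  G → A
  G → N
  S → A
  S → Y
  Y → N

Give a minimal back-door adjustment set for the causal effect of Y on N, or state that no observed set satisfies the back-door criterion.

Y→N: minimal back-door set ∅.

desc(Y)\{Y}={N}; candidates ⊆ {A,G,S}.
∅: Y⊥N given ∅ in G with Y→· removed — back-door holds.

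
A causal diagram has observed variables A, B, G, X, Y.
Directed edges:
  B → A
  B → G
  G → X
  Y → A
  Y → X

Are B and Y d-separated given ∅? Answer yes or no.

Bayes-Ball from B | ∅ reaches {A,G,X}.
Y ∉ reach(B|∅) ⇒ B ⊥ Y | ∅.

Yes — B ⊥ Y | ∅.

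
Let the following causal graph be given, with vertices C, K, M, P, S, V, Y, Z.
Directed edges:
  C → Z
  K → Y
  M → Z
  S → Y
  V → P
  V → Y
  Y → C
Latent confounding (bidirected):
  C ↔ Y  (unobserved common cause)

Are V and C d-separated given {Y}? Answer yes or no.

No — V and C are d-connected given {Y}.

Bayes-Ball from V | {Y} reaches {C,K,P,S,Z}.
C ∈ reach(V|{Y}) ⇒ V ⊥̸ C | {Y}.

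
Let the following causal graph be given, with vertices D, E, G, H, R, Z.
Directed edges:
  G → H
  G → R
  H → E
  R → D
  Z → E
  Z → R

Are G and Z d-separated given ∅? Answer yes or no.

Yes — G ⊥ Z | ∅.

Bayes-Ball from G | ∅ reaches {D,E,H,R}.
Z ∉ reach(G|∅) ⇒ G ⊥ Z | ∅.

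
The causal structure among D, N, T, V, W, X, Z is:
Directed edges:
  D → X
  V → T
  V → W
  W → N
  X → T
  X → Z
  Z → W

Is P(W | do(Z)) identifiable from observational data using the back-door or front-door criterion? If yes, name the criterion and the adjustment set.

P(W|do(Z)): backdoor, adjust for ∅.

desc(Z)\{Z}={N,W}; candidates ⊆ {D,T,V,X}.
∅: Z⊥W given ∅ in G with Z→· removed — back-door holds.
P(W|do(Z)) = P(W|Z) — no adjustment needed.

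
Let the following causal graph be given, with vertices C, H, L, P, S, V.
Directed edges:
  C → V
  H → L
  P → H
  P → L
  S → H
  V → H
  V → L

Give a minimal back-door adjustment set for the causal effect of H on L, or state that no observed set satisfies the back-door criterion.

H→L: minimal back-door set {P, V}.

desc(H)\{H}={L}; candidates ⊆ {C,P,S,V}.
size 0: {}; under {} H still reaches {C,L,P,S,V} ∋ L.
size 1: {C}, {P}, {S} …(+1); under {C} H still reaches {L,P,S,V} ∋ L.
{P,V}: H⊥L given {P,V} in G with H→· removed — back-door holds.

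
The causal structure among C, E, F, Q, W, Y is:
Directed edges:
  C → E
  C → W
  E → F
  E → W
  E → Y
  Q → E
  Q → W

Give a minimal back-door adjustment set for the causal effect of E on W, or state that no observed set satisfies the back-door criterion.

desc(E)\{E}={F,W,Y}; candidates ⊆ {C,Q}.
size 0: {}; under {} E still reaches {C,Q,W} ∋ W.
size 1: {C}, {Q}; under {C} E still reaches {Q,W} ∋ W.
{C,Q}: E⊥W given {C,Q} in G with E→· removed — back-door holds.

E→W: minimal back-door set {C, Q}.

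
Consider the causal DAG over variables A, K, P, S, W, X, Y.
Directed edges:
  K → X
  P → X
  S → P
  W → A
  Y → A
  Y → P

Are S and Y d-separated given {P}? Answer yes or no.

No — S and Y are d-connected given {P}.

Bayes-Ball from S | {P} reaches {A,Y}.
Y ∈ reach(S|{P}) ⇒ S ⊥̸ Y | {P}.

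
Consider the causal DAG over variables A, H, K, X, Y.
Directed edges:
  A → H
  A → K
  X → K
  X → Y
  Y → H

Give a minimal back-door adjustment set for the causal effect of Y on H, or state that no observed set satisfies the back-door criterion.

Y→H: minimal back-door set ∅.

desc(Y)\{Y}={H}; candidates ⊆ {A,K,X}.
∅: Y⊥H given ∅ in G with Y→· removed — back-door holds.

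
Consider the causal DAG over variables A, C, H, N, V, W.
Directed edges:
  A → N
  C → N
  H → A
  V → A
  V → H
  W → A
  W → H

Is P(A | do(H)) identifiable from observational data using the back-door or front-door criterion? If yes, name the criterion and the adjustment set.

P(A|do(H)): backdoor, adjust for {V, W}.

desc(H)\{H}={A,N}; candidates ⊆ {C,V,W}.
size 0: {}; under {} H still reaches {A,N,V,W} ∋ A.
size 1: {C}, {V}, {W}; under {C} H still reaches {A,N,V,W} ∋ A.
{V,W}: H⊥A given {V,W} in G with H→· removed — back-door holds.
P(A|do(H)) = Σ_{V,W} P(A|H,V,W)·P(V,W).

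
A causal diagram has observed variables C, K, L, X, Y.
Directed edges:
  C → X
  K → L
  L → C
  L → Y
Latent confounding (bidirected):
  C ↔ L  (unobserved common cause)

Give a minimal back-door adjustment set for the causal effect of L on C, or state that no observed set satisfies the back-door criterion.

desc(L)\{L}={C,X,Y}; candidates ⊆ {K}.
L↔C: latent back-door arc(s) into L.
size 0: {}; under {} L still reaches {C,K,X} ∋ C.
size 1: {K}; under {K} L still reaches {C,X} ∋ C.
L↔C cannot be blocked by any observed set — no back-door set.

L→C: no observed back-door set.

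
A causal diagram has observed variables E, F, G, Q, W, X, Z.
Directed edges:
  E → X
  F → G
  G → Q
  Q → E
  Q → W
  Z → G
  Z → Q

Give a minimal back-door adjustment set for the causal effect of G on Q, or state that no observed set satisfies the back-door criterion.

desc(G)\{G}={E,Q,W,X}; candidates ⊆ {F,Z}.
size 0: {}; under {} G still reaches {E,F,Q,W,X,Z} ∋ Q.
{Z}: G⊥Q given {Z} in G with G→· removed — back-door holds.

G→Q: minimal back-door set {Z}.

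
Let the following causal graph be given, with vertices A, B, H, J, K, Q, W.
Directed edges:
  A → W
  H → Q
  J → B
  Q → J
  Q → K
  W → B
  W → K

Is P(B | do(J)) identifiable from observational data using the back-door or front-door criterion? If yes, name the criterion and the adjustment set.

P(B|do(J)): backdoor, adjust for ∅.

desc(J)\{J}={B}; candidates ⊆ {A,H,K,Q,W}.
∅: J⊥B given ∅ in G with J→· removed — back-door holds.
P(B|do(J)) = P(B|J) — no adjustment needed.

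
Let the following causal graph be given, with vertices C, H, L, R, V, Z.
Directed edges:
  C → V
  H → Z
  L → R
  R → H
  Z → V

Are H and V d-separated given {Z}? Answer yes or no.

Bayes-Ball from H | {Z} reaches {L,R}.
V ∉ reach(H|{Z}) ⇒ H ⊥ V | {Z}.

Yes — H ⊥ V | {Z}.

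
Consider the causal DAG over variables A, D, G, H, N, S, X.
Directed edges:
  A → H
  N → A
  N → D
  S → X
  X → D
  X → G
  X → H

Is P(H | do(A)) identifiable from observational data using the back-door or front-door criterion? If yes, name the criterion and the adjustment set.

desc(A)\{A}={H}; candidates ⊆ {D,G,N,S,X}.
∅: A⊥H given ∅ in G with A→· removed — back-door holds.
P(H|do(A)) = P(H|A) — no adjustment needed.

P(H|do(A)): backdoor, adjust for ∅.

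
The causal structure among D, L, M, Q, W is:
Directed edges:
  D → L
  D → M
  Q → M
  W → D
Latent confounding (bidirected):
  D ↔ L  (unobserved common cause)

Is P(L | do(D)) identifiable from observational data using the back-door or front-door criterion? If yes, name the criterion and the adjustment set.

P(L|do(D)): not identifiable (no BD/FD set).

desc(D)\{D}={L,M}; candidates ⊆ {Q,W}.
D↔L: latent back-door arc(s) into D.
size 0: {}; under {} D still reaches {L,W} ∋ L.
size 1: {Q}, {W}; under {Q} D still reaches {L,W} ∋ L.
size 2: {Q,W}; under {Q,W} D still reaches {L} ∋ L.
D↔L cannot be blocked by any observed set — no back-door set.
No mediator lies on a directed D→…→L path.
Neither criterion identifies P(L|do(D)) in this graph.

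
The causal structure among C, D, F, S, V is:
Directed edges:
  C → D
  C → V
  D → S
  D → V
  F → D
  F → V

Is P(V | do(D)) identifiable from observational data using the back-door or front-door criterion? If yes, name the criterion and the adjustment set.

P(V|do(D)): backdoor, adjust for {C, F}.

desc(D)\{D}={S,V}; candidates ⊆ {C,F}.
size 0: {}; under {} D still reaches {C,F,V} ∋ V.
size 1: {C}, {F}; under {C} D still reaches {F,V} ∋ V.
{C,F}: D⊥V given {C,F} in G with D→· removed — back-door holds.
P(V|do(D)) = Σ_{C,F} P(V|D,C,F)·P(C,F).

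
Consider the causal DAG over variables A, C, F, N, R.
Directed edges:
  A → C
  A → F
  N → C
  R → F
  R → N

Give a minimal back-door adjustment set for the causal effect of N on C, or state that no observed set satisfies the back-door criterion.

desc(N)\{N}={C}; candidates ⊆ {A,F,R}.
∅: N⊥C given ∅ in G with N→· removed — back-door holds.

N→C: minimal back-door set ∅.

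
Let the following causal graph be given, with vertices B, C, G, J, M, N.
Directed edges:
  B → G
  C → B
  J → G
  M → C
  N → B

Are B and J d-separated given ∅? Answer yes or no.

Yes — B ⊥ J | ∅.

Bayes-Ball from B | ∅ reaches {C,G,M,N}.
J ∉ reach(B|∅) ⇒ B ⊥ J | ∅.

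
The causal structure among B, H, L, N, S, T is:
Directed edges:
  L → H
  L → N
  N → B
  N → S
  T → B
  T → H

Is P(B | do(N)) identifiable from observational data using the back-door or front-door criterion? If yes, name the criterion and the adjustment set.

P(B|do(N)): backdoor, adjust for ∅.

desc(N)\{N}={B,S}; candidates ⊆ {H,L,T}.
∅: N⊥B given ∅ in G with N→· removed — back-door holds.
P(B|do(N)) = P(B|N) — no adjustment needed.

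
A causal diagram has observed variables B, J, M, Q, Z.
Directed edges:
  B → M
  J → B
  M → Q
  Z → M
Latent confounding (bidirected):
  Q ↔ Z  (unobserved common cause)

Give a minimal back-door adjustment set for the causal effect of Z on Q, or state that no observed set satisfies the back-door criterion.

desc(Z)\{Z}={M,Q}; candidates ⊆ {B,J}.
Z↔Q: latent back-door arc(s) into Z.
size 0: {}; under {} Z still reaches {Q} ∋ Q.
size 1: {B}, {J}; under {B} Z still reaches {Q} ∋ Q.
size 2: {B,J}; under {B,J} Z still reaches {Q} ∋ Q.
Z↔Q cannot be blocked by any observed set — no back-door set.

Z→Q: no observed back-door set.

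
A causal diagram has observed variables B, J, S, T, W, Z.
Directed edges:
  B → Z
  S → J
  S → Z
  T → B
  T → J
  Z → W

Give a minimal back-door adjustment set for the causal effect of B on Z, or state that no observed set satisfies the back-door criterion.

B→Z: minimal back-door set ∅.

desc(B)\{B}={W,Z}; candidates ⊆ {J,S,T}.
∅: B⊥Z given ∅ in G with B→· removed — back-door holds.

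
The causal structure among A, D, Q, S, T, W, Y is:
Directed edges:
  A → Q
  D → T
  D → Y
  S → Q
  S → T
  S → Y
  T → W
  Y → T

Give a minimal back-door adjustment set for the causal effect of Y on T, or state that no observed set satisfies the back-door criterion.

Y→T: minimal back-door set {D, S}.

desc(Y)\{Y}={T,W}; candidates ⊆ {A,D,Q,S}.
size 0: {}; under {} Y still reaches {D,Q,S,T,W} ∋ T.
size 1: {A}, {D}, {Q} …(+1); under {A} Y still reaches {D,Q,S,T,W} ∋ T.
{D,S}: Y⊥T given {D,S} in G with Y→· removed — back-door holds.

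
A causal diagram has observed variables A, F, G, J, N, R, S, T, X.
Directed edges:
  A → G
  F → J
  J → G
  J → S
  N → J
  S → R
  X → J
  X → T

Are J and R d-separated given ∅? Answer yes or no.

No — J and R are d-connected given ∅.

Bayes-Ball from J | ∅ reaches {F,G,N,R,S,T,X}.
R ∈ reach(J|∅) ⇒ J ⊥̸ R | ∅.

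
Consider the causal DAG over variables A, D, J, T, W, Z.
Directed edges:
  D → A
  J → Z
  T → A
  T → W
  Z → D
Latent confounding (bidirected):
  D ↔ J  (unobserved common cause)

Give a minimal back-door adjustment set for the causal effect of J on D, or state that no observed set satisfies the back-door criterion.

J→D: no observed back-door set.

desc(J)\{J}={A,D,Z}; candidates ⊆ {T,W}.
J↔D: latent back-door arc(s) into J.
size 0: {}; under {} J still reaches {A,D} ∋ D.
size 1: {T}, {W}; under {T} J still reaches {A,D} ∋ D.
size 2: {T,W}; under {T,W} J still reaches {A,D} ∋ D.
J↔D cannot be blocked by any observed set — no back-door set.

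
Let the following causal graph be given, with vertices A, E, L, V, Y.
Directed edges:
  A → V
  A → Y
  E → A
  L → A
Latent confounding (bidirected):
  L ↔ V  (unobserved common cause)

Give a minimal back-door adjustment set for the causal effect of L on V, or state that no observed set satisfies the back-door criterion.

L→V: no observed back-door set.

desc(L)\{L}={A,V,Y}; candidates ⊆ {E}.
L↔V: latent back-door arc(s) into L.
size 0: {}; under {} L still reaches {V} ∋ V.
size 1: {E}; under {E} L still reaches {V} ∋ V.
L↔V cannot be blocked by any observed set — no back-door set.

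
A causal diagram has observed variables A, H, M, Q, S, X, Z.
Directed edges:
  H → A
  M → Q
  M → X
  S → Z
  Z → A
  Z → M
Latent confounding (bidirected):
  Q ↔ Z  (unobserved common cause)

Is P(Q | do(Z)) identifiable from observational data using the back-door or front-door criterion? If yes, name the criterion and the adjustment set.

desc(Z)\{Z}={A,M,Q,X}; candidates ⊆ {H,S}.
Z↔Q: latent back-door arc(s) into Z.
size 0: {}; under {} Z still reaches {Q,S} ∋ Q.
size 1: {H}, {S}; under {H} Z still reaches {Q,S} ∋ Q.
size 2: {H,S}; under {H,S} Z still reaches {Q} ∋ Q.
Z↔Q cannot be blocked by any observed set — no back-door set.
{M}: (i) intercepts every directed Z→Q path; (ii) no back-door Z→{M}; (iii) {Z} blocks every back-door {M}→Q. Front-door holds.
P(Q|do(Z)) = Σ_{M} P(M|Z) Σ_{Z'} P(Q|M,Z')P(Z').

P(Q|do(Z)): frontdoor, adjust for {M}.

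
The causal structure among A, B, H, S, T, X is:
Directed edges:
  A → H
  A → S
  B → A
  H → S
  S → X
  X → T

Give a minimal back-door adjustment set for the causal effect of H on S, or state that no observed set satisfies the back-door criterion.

desc(H)\{H}={S,T,X}; candidates ⊆ {A,B}.
size 0: {}; under {} H still reaches {A,B,S,T,X} ∋ S.
{A}: H⊥S given {A} in G with H→· removed — back-door holds.

H→S: minimal back-door set {A}.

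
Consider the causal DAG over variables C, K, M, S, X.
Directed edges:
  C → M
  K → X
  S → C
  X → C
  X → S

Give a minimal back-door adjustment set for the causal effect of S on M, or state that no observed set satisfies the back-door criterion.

S→M: minimal back-door set {X}.

desc(S)\{S}={C,M}; candidates ⊆ {K,X}.
size 0: {}; under {} S still reaches {C,K,M,X} ∋ M.
{X}: S⊥M given {X} in G with S→· removed — back-door holds.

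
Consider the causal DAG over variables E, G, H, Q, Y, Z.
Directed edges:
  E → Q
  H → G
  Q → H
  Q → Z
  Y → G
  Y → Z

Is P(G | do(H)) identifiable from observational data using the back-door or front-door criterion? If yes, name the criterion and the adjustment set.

P(G|do(H)): backdoor, adjust for ∅.

desc(H)\{H}={G}; candidates ⊆ {E,Q,Y,Z}.
∅: H⊥G given ∅ in G with H→· removed — back-door holds.
P(G|do(H)) = P(G|H) — no adjustment needed.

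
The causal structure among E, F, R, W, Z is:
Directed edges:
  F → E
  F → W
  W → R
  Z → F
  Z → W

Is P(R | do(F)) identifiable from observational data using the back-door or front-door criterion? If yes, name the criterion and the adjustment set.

desc(F)\{F}={E,R,W}; candidates ⊆ {Z}.
size 0: {}; under {} F still reaches {R,W,Z} ∋ R.
{Z}: F⊥R given {Z} in G with F→· removed — back-door holds.
P(R|do(F)) = Σ_{Z} P(R|F,Z)·P(Z).

P(R|do(F)): backdoor, adjust for {Z}.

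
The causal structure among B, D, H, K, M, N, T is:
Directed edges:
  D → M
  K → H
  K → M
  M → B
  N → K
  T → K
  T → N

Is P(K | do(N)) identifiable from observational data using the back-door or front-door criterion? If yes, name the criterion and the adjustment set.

desc(N)\{N}={B,H,K,M}; candidates ⊆ {D,T}.
size 0: {}; under {} N still reaches {B,H,K,M,T} ∋ K.
{T}: N⊥K given {T} in G with N→· removed — back-door holds.
P(K|do(N)) = Σ_{T} P(K|N,T)·P(T).

P(K|do(N)): backdoor, adjust for {T}.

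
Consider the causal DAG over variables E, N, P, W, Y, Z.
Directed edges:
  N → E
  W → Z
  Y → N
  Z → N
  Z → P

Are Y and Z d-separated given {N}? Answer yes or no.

Bayes-Ball from Y | {N} reaches {P,W,Z}.
Z ∈ reach(Y|{N}) ⇒ Y ⊥̸ Z | {N}.

No — Y and Z are d-connected given {N}.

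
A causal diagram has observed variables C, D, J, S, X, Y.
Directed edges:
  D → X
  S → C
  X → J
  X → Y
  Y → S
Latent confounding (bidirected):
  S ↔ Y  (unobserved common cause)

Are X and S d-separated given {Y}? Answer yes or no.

Bayes-Ball from X | {Y} reaches {C,D,J,S}.
S ∈ reach(X|{Y}) ⇒ X ⊥̸ S | {Y}.

No — X and S are d-connected given {Y}.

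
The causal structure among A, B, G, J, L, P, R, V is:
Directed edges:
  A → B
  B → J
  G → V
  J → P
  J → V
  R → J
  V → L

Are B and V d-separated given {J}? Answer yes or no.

Yes — B ⊥ V | {J}.

Bayes-Ball from B | {J} reaches {A,R}.
V ∉ reach(B|{J}) ⇒ B ⊥ V | {J}.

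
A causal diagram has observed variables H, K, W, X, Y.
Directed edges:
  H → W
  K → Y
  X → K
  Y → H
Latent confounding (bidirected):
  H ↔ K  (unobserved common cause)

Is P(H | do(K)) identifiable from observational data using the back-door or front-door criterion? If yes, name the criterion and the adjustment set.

desc(K)\{K}={H,W,Y}; candidates ⊆ {X}.
K↔H: latent back-door arc(s) into K.
size 0: {}; under {} K still reaches {H,W,X} ∋ H.
size 1: {X}; under {X} K still reaches {H,W} ∋ H.
K↔H cannot be blocked by any observed set — no back-door set.
{Y}: (i) intercepts every directed K→H path; (ii) no back-door K→{Y}; (iii) {K} blocks every back-door {Y}→H. Front-door holds.
P(H|do(K)) = Σ_{Y} P(Y|K) Σ_{K'} P(H|Y,K')P(K').

P(H|do(K)): frontdoor, adjust for {Y}.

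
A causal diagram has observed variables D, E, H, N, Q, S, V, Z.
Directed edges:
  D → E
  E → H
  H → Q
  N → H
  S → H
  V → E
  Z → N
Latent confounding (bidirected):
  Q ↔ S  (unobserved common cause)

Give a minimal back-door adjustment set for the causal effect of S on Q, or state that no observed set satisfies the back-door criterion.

S→Q: no observed back-door set.

desc(S)\{S}={H,Q}; candidates ⊆ {D,E,N,V,Z}.
S↔Q: latent back-door arc(s) into S.
size 0: {}; under {} S still reaches {Q} ∋ Q.
size 1: {D}, {E}, {N} …(+2); under {D} S still reaches {Q} ∋ Q.
size 2: {D,E}, {D,N}, {D,V} …(+7); under {D,E} S still reaches {Q} ∋ Q.
S↔Q cannot be blocked by any observed set — no back-door set.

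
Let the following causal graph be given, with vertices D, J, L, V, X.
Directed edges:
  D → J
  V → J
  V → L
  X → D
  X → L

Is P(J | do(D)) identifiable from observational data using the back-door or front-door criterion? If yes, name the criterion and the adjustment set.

P(J|do(D)): backdoor, adjust for ∅.

desc(D)\{D}={J}; candidates ⊆ {L,V,X}.
∅: D⊥J given ∅ in G with D→· removed — back-door holds.
P(J|do(D)) = P(J|D) — no adjustment needed.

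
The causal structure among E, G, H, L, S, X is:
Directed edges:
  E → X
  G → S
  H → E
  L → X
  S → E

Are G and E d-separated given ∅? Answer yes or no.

Bayes-Ball from G | ∅ reaches {E,S,X}.
E ∈ reach(G|∅) ⇒ G ⊥̸ E | ∅.

No — G and E are d-connected given ∅.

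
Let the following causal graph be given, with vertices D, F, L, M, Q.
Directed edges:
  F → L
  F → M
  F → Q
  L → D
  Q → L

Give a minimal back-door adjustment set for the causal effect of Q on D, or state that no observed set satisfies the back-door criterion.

Q→D: minimal back-door set {F}.

desc(Q)\{Q}={D,L}; candidates ⊆ {F,M}.
size 0: {}; under {} Q still reaches {D,F,L,M} ∋ D.
{F}: Q⊥D given {F} in G with Q→· removed — back-door holds.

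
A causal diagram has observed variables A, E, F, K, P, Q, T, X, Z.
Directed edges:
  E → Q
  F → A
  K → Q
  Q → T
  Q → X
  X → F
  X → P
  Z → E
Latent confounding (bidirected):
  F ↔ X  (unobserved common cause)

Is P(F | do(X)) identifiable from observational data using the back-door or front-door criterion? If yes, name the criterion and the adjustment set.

desc(X)\{X}={A,F,P}; candidates ⊆ {E,K,Q,T,Z}.
X↔F: latent back-door arc(s) into X.
size 0: {}; under {} X still reaches {A,E,F,K,Q,T,Z} ∋ F.
size 1: {E}, {K}, {Q} …(+2); under {E} X still reaches {A,F,K,Q,T} ∋ F.
size 2: {E,K}, {E,Q}, {E,T} …(+7); under {E,K} X still reaches {A,F,Q,T} ∋ F.
X↔F cannot be blocked by any observed set — no back-door set.
No mediator lies on a directed X→…→F path.
Neither criterion identifies P(F|do(X)) in this graph.

P(F|do(X)): not identifiable (no BD/FD set).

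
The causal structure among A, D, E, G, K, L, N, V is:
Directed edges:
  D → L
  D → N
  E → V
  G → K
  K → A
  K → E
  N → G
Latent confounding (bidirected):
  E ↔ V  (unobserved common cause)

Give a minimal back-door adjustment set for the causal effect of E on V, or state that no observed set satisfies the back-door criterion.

desc(E)\{E}={V}; candidates ⊆ {A,D,G,K,L,N}.
E↔V: latent back-door arc(s) into E.
size 0: {}; under {} E still reaches {A,D,G,K,L,N,V} ∋ V.
size 1: {A}, {D}, {G} …(+3); under {A} E still reaches {D,G,K,L,N,V} ∋ V.
size 2: {A,D}, {A,G}, {A,K} …(+12); under {A,D} E still reaches {G,K,N,V} ∋ V.
E↔V cannot be blocked by any observed set — no back-door set.

E→V: no observed back-door set.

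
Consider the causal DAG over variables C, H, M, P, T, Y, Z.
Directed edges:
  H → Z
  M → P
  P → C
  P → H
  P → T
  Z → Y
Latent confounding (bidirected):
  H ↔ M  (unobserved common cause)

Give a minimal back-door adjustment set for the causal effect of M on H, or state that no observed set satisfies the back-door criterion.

M→H: no observed back-door set.

desc(M)\{M}={C,H,P,T,Y,Z}; candidates ⊆ {—}.
M↔H: latent back-door arc(s) into M.
size 0: {}; under {} M still reaches {H,Y,Z} ∋ H.
M↔H cannot be blocked by any observed set — no back-door set.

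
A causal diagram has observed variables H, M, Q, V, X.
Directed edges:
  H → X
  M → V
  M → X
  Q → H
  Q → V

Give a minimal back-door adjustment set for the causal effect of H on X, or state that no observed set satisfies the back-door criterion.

desc(H)\{H}={X}; candidates ⊆ {M,Q,V}.
∅: H⊥X given ∅ in G with H→· removed — back-door holds.

H→X: minimal back-door set ∅.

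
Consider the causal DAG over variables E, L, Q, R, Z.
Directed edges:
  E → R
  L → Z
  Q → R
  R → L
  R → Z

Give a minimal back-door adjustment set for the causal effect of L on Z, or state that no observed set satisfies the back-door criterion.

L→Z: minimal back-door set {R}.

desc(L)\{L}={Z}; candidates ⊆ {E,Q,R}.
size 0: {}; under {} L still reaches {E,Q,R,Z} ∋ Z.
{R}: L⊥Z given {R} in G with L→· removed — back-door holds.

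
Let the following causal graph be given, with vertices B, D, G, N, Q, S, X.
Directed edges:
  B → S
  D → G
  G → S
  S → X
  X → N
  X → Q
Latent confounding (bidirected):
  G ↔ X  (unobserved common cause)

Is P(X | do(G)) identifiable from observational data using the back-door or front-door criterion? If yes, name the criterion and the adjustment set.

desc(G)\{G}={N,Q,S,X}; candidates ⊆ {B,D}.
G↔X: latent back-door arc(s) into G.
size 0: {}; under {} G still reaches {D,N,Q,X} ∋ X.
size 1: {B}, {D}; under {B} G still reaches {D,N,Q,X} ∋ X.
size 2: {B,D}; under {B,D} G still reaches {N,Q,X} ∋ X.
G↔X cannot be blocked by any observed set — no back-door set.
{S}: (i) intercepts every directed G→X path; (ii) no back-door G→{S}; (iii) {G} blocks every back-door {S}→X. Front-door holds.
P(X|do(G)) = Σ_{S} P(S|G) Σ_{G'} P(X|S,G')P(G').

P(X|do(G)): frontdoor, adjust for {S}.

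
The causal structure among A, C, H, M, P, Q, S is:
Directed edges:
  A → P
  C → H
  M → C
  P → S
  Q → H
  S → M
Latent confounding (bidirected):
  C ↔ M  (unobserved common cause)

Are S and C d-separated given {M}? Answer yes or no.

Bayes-Ball from S | {M} reaches {A,C,H,P}.
C ∈ reach(S|{M}) ⇒ S ⊥̸ C | {M}.

No — S and C are d-connected given {M}.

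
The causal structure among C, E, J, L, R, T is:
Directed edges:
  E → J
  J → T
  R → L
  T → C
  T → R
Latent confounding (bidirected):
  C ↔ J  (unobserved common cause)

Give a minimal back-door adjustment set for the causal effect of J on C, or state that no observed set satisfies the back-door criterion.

desc(J)\{J}={C,L,R,T}; candidates ⊆ {E}.
J↔C: latent back-door arc(s) into J.
size 0: {}; under {} J still reaches {C,E} ∋ C.
size 1: {E}; under {E} J still reaches {C} ∋ C.
J↔C cannot be blocked by any observed set — no back-door set.

J→C: no observed back-door set.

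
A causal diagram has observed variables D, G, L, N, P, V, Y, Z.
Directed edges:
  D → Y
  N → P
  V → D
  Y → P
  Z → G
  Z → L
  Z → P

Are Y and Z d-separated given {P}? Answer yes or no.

Bayes-Ball from Y | {P} reaches {D,G,L,N,V,Z}.
Z ∈ reach(Y|{P}) ⇒ Y ⊥̸ Z | {P}.

No — Y and Z are d-connected given {P}.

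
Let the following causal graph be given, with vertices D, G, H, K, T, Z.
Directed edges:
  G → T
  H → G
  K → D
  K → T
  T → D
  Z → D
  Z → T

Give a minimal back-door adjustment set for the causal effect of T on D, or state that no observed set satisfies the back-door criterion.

T→D: minimal back-door set {K, Z}.

desc(T)\{T}={D}; candidates ⊆ {G,H,K,Z}.
size 0: {}; under {} T still reaches {D,G,H,K,Z} ∋ D.
size 1: {G}, {H}, {K} …(+1); under {G} T still reaches {D,K,Z} ∋ D.
{K,Z}: T⊥D given {K,Z} in G with T→· removed — back-door holds.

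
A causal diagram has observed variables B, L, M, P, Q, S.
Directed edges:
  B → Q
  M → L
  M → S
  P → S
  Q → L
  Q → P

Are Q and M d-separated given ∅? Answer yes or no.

Yes — Q ⊥ M | ∅.

Bayes-Ball from Q | ∅ reaches {B,L,P,S}.
M ∉ reach(Q|∅) ⇒ Q ⊥ M | ∅.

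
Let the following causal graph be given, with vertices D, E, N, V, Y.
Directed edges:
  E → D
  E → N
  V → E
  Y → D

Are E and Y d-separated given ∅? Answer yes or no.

Yes — E ⊥ Y | ∅.

Bayes-Ball from E | ∅ reaches {D,N,V}.
Y ∉ reach(E|∅) ⇒ E ⊥ Y | ∅.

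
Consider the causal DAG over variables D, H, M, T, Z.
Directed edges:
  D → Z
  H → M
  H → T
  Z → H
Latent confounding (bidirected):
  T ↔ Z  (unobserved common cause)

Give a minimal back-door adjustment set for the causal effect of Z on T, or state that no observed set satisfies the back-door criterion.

desc(Z)\{Z}={H,M,T}; candidates ⊆ {D}.
Z↔T: latent back-door arc(s) into Z.
size 0: {}; under {} Z still reaches {D,T} ∋ T.
size 1: {D}; under {D} Z still reaches {T} ∋ T.
Z↔T cannot be blocked by any observed set — no back-door set.

Z→T: no observed back-door set.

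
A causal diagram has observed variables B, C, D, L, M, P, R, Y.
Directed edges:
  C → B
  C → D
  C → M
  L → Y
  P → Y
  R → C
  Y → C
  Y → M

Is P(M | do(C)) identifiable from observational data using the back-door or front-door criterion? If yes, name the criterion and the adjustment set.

desc(C)\{C}={B,D,M}; candidates ⊆ {L,P,R,Y}.
size 0: {}; under {} C still reaches {L,M,P,R,Y} ∋ M.
{Y}: C⊥M given {Y} in G with C→· removed — back-door holds.
P(M|do(C)) = Σ_{Y} P(M|C,Y)·P(Y).

P(M|do(C)): backdoor, adjust for {Y}.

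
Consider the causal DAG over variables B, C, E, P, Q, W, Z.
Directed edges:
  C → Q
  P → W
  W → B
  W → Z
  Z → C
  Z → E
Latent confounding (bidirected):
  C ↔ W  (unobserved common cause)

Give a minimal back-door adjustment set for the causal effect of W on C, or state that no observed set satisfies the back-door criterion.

desc(W)\{W}={B,C,E,Q,Z}; candidates ⊆ {P}.
W↔C: latent back-door arc(s) into W.
size 0: {}; under {} W still reaches {C,P,Q} ∋ C.
size 1: {P}; under {P} W still reaches {C,Q} ∋ C.
W↔C cannot be blocked by any observed set — no back-door set.

W→C: no observed back-door set.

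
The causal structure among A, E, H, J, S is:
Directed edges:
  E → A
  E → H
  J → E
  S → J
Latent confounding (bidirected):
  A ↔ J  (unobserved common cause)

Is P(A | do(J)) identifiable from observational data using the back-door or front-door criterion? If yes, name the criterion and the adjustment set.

P(A|do(J)): frontdoor, adjust for {E}.

desc(J)\{J}={A,E,H}; candidates ⊆ {S}.
J↔A: latent back-door arc(s) into J.
size 0: {}; under {} J still reaches {A,S} ∋ A.
size 1: {S}; under {S} J still reaches {A} ∋ A.
J↔A cannot be blocked by any observed set — no back-door set.
{E}: (i) intercepts every directed J→A path; (ii) no back-door J→{E}; (iii) {J} blocks every back-door {E}→A. Front-door holds.
P(A|do(J)) = Σ_{E} P(E|J) Σ_{J'} P(A|E,J')P(J').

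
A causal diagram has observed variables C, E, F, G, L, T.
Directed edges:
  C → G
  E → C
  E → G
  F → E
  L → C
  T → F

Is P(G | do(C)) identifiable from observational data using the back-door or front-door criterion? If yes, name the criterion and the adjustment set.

desc(C)\{C}={G}; candidates ⊆ {E,F,L,T}.
size 0: {}; under {} C still reaches {E,F,G,L,T} ∋ G.
{E}: C⊥G given {E} in G with C→· removed — back-door holds.
P(G|do(C)) = Σ_{E} P(G|C,E)·P(E).

P(G|do(C)): backdoor, adjust for {E}.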